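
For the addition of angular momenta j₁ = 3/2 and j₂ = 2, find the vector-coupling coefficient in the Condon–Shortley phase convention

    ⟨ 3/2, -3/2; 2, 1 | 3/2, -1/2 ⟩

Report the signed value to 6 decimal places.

+0.632456

triangle: 2!×1!×2!/6! = 4/720
(j±m)!: 0!×3!×3!×1!×1!×2! = 72
prefactor² = (2J+1)×Δ×N² = 8/5
  k=2: +1/(2!×0!×1!×1!×0!×1!) = 1/2
Σ = 1/2  ⇒  CG² = 8/5×1/2² = 2/5
CG = +√(2/5) = +0.632456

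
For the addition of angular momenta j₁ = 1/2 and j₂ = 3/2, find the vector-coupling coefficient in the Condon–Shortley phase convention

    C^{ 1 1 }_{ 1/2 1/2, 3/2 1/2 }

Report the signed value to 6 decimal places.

+√(1/4) ≈ +0.500000

j₁+j₂−J=1  J+j₁−j₂=0  J−j₁+j₂=2  j₁+j₂+J+1=4
(j₁±m₁, j₂±m₂, J±M) = (1,0,2,1,2,0)
P² = 1
sum k=0..0:
  [0] +1/2 = 1/2
S = 1/2
C² = P²·S² = 1/4 ; C = +0.500000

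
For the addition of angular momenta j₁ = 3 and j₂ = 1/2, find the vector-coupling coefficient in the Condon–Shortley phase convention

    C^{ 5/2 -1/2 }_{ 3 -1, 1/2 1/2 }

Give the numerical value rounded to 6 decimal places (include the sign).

√[6·1!5!0!/7! · 2!4!1!0!2!3!] = √(576/7)
  +(−1)^1/∏(1,0,3,0,2,0)! = -1/12  (running -1/12)
⟨..|..⟩ = √(576/7)·(-1/12) = -0.755929

−√(4/7) = -0.755929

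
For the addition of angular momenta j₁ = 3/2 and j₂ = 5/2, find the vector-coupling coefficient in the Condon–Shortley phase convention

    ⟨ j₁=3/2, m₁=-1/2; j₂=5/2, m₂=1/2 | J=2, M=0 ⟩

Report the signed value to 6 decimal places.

-0.267261  (= −√(1/14))

triangle: 2!×1!×3!/7! = 12/5040
(j±m)!: 1!×2!×3!×2!×2!×2! = 96
prefactor² = (2J+1)×Δ×N² = 8/7
  k=1: −1/(1!×1!×1!×2!×0!×1!) = -1/2
  k=2: +1/(2!×0!×0!×1!×1!×2!) = 1/4
Σ = -1/4  ⇒  CG² = 8/7×(-1/4)² = 1/14
CG = −√(1/14) = -0.267261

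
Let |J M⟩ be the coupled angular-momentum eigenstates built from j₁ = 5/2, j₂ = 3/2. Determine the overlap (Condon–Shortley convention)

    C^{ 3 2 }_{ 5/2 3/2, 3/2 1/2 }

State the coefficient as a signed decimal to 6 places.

j₁+j₂−J=1  J+j₁−j₂=4  J−j₁+j₂=2  j₁+j₂+J+1=8
(j₁±m₁, j₂±m₂, J±M) = (4,1,2,1,5,1)
P² = 48
sum k=0..1:
  [0] +1/12 = 1/12
  [1] −1/24 = -1/24
S = 1/24
C² = P²·S² = 1/12 ; C = +0.288675

+√(1/12) ≈ +0.288675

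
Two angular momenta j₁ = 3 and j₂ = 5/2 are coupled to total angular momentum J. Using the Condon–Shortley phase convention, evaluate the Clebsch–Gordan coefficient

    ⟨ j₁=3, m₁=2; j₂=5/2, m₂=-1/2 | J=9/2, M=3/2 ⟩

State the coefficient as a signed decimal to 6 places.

triangle: 1!*5!*4!/11! = 2880/39916800
(j±m)!: 5!*1!*2!*3!*6!*3! = 6220800
prefactor² = (2J+1)*Δ*N² = 345600/77
  k=0: +1/(0!*1!*1!*2!*4!*2!) = 1/96
  k=1: −1/(1!*0!*0!*1!*5!*3!) = -1/720
Σ = 13/1440  ⇒  CG² = 345600/77*13/1440² = 169/462
CG = +√(169/462) = +0.604815

+0.604815  (= +√(169/462))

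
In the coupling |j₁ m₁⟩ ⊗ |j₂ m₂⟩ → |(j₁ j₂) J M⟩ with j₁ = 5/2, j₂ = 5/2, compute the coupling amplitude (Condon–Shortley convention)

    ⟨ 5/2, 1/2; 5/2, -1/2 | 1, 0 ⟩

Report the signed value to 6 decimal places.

+0.119523  (= +√(1/70))

√[3·4!1!1!/7! · 3!2!2!3!1!1!] = √(72/35)
  +(−1)^1/∏(1,3,1,1,0,0)! = -1/6  (running -1/6)
  +(−1)^2/∏(2,2,0,0,1,1)! = 1/4  (running 1/12)
⟨..|..⟩ = √(72/35)·(1/12) = +0.119523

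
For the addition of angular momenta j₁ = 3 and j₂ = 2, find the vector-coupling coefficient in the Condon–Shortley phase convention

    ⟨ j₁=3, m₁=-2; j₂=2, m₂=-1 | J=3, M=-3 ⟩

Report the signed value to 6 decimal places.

-0.645497  (= −√(5/12))

j₁+j₂−J=2  J+j₁−j₂=4  J−j₁+j₂=2  j₁+j₂+J+1=9
(j₁±m₁, j₂±m₂, J±M) = (1,5,1,3,0,6)
P² = 960
sum k=1..1:
  [1] −1/48 = -1/48
S = -1/48
C² = P²·S² = 5/12 ; C = -0.645497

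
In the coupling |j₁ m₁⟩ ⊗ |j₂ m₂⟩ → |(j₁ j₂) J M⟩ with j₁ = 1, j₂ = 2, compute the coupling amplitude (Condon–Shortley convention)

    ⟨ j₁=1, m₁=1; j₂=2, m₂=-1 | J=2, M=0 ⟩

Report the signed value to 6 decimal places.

triangle: 1!·1!·3!/6! = 6/720
(j±m)!: 2!·0!·1!·3!·2!·2! = 48
prefactor² = (2J+1)·Δ·N² = 2
  k=0: +1/(0!·1!·0!·1!·1!·2!) = 1/2
Σ = 1/2  ⇒  CG² = 2·1/2² = 1/2
CG = +√(1/2) = +0.707107

+0.707107  (= +√(1/2))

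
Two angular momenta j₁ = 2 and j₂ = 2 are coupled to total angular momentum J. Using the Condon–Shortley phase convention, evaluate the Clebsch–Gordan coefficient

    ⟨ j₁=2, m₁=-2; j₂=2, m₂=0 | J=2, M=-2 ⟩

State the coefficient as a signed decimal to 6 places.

+0.534522

j₁+j₂−J=2  J+j₁−j₂=2  J−j₁+j₂=2  j₁+j₂+J+1=7
(j₁±m₁, j₂±m₂, J±M) = (0,4,2,2,0,4)
P² = 128/7
sum k=2..2:
  [2] +1/8 = 1/8
S = 1/8
C² = P²·S² = 2/7 ; C = +0.534522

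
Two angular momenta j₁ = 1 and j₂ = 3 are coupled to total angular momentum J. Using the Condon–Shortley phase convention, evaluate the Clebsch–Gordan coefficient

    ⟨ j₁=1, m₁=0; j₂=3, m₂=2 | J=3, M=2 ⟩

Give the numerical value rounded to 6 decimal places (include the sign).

√[7·1!1!5!/8! · 1!1!5!1!5!1!] = √(300)
  +(−1)^0/∏(0,1,1,5,0,0)! = 1/120  (running 1/120)
  +(−1)^1/∏(1,0,0,4,1,1)! = -1/24  (running -1/30)
⟨..|..⟩ = √(300)·(-1/30) = -0.577350

-0.577350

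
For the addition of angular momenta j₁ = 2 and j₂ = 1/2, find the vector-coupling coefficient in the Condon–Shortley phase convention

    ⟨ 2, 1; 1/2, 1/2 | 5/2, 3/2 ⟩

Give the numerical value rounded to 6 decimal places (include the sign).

j₁+j₂−J=0  J+j₁−j₂=4  J−j₁+j₂=1  j₁+j₂+J+1=6
(j₁±m₁, j₂±m₂, J±M) = (3,1,1,0,4,1)
P² = 144/5
sum k=0..0:
  [0] +1/6 = 1/6
S = 1/6
C² = P²·S² = 4/5 ; C = +0.894427

+0.894427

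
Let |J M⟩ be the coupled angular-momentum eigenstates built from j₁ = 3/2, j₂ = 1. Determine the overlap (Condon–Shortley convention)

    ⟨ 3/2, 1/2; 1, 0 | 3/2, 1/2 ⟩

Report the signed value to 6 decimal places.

+0.258199  (= +√(1/15))

triangle: 1!×2!×1!/5! = 2/120
(j±m)!: 2!×1!×1!×1!×2!×1! = 4
prefactor² = (2J+1)×Δ×N² = 4/15
  k=0: +1/(0!×1!×1!×1!×1!×0!) = 1
  k=1: −1/(1!×0!×0!×0!×2!×1!) = -1/2
Σ = 1/2  ⇒  CG² = 4/15×1/2² = 1/15
CG = +√(1/15) = +0.258199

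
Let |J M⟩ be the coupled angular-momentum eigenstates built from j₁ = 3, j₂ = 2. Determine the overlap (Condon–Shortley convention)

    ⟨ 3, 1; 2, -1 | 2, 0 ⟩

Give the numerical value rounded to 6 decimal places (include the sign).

√[5·3!3!1!/8! · 4!2!1!3!2!2!] = √(36/7)
  +(−1)^0/∏(0,3,2,1,1,0)! = 1/12  (running 1/12)
  +(−1)^1/∏(1,2,1,0,2,1)! = -1/4  (running -1/6)
⟨..|..⟩ = √(36/7)·(-1/6) = -0.377964

-0.377964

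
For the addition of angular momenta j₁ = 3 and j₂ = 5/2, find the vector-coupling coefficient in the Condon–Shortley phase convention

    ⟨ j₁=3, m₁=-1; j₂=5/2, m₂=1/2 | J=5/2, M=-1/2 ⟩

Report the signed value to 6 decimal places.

triangle: 3!·3!·2!/9! = 72/362880
(j±m)!: 2!·4!·3!·2!·2!·3! = 6912
prefactor² = (2J+1)·Δ·N² = 288/35
  k=1: −1/(1!·2!·3!·2!·0!·0!) = -1/24
  k=2: +1/(2!·1!·2!·1!·1!·1!) = 1/4
  k=3: −1/(3!·0!·1!·0!·2!·2!) = -1/24
Σ = 1/6  ⇒  CG² = 288/35·1/6² = 8/35
CG = +√(8/35) = +0.478091

+0.478091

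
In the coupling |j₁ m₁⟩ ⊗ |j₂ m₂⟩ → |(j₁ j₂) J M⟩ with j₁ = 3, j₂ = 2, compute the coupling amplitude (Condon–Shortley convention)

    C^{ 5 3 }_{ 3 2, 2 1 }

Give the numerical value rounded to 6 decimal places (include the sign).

√[11·0!6!4!/11! · 5!1!3!1!8!2!] = √(276480)
  +(−1)^0/∏(0,0,1,3,5,1)! = 1/720  (running 1/720)
⟨..|..⟩ = √(276480)·(1/720) = +0.730297

+0.730297  (= +√(8/15))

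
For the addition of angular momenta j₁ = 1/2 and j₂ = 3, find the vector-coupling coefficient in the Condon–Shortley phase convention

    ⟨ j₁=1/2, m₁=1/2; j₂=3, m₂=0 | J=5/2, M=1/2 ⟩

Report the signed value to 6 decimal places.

+0.654654  (= +√(3/7))

√[6·1!0!5!/7! · 1!0!3!3!3!2!] = √(432/7)
  +(−1)^0/∏(0,1,0,3,0,2)! = 1/12  (running 1/12)
⟨..|..⟩ = √(432/7)·(1/12) = +0.654654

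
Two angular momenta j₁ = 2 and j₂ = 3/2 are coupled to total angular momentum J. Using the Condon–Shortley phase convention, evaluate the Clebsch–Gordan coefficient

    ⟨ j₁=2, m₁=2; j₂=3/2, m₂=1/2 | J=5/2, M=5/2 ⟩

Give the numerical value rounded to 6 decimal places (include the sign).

√[6·1!3!2!/7! · 4!0!2!1!5!0!] = √(576/7)
  +(−1)^0/∏(0,1,0,2,3,0)! = 1/12  (running 1/12)
⟨..|..⟩ = √(576/7)·(1/12) = +0.755929

+√(4/7) ≈ +0.755929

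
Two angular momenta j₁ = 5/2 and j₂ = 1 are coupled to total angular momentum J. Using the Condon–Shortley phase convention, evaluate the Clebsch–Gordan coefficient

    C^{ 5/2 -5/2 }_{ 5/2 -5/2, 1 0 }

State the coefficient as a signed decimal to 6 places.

-0.845154  (= −√(5/7))

j₁+j₂−J=1  J+j₁−j₂=4  J−j₁+j₂=1  j₁+j₂+J+1=7
(j₁±m₁, j₂±m₂, J±M) = (0,5,1,1,0,5)
P² = 2880/7
sum k=1..1:
  [1] −1/24 = -1/24
S = -1/24
C² = P²·S² = 5/7 ; C = -0.845154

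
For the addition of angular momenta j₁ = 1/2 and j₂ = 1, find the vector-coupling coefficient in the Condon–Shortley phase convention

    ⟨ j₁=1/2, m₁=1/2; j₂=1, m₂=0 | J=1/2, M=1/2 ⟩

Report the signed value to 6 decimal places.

j₁+j₂−J=1  J+j₁−j₂=0  J−j₁+j₂=1  j₁+j₂+J+1=3
(j₁±m₁, j₂±m₂, J±M) = (1,0,1,1,1,0)
P² = 1/3
sum k=0..0:
  [0] +1/1 = 1
S = 1
C² = P²·S² = 1/3 ; C = +0.577350

+0.577350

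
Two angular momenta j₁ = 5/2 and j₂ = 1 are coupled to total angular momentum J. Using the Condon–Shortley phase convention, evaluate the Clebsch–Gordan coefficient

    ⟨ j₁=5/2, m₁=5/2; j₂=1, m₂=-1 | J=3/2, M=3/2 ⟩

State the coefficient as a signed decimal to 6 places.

+√(2/3) ≈ +0.816497

√[4·2!3!0!/6! · 5!0!0!2!3!0!] = √(96)
  +(−1)^0/∏(0,2,0,0,3,0)! = 1/12  (running 1/12)
⟨..|..⟩ = √(96)·(1/12) = +0.816497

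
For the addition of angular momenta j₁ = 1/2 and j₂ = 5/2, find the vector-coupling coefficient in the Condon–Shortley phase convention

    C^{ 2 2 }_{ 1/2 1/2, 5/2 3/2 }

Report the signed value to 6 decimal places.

triangle: 1!·0!·4!/6! = 24/720
(j±m)!: 1!·0!·4!·1!·4!·0! = 576
prefactor² = (2J+1)·Δ·N² = 96
  k=0: +1/(0!·1!·0!·4!·0!·0!) = 1/24
Σ = 1/24  ⇒  CG² = 96·1/24² = 1/6
CG = +√(1/6) = +0.408248

+√(1/6) ≈ +0.408248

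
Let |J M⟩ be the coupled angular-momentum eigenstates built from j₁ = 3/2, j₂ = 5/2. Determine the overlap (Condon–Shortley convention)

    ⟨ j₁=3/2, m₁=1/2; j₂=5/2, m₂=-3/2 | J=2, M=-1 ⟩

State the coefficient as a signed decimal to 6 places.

√[5·2!1!3!/7! · 2!1!1!4!1!3!] = √(24/7)
  +(−1)^0/∏(0,2,1,1,0,2)! = 1/4  (running 1/4)
  +(−1)^1/∏(1,1,0,0,1,3)! = -1/6  (running 1/12)
⟨..|..⟩ = √(24/7)·(1/12) = +0.154303

+0.154303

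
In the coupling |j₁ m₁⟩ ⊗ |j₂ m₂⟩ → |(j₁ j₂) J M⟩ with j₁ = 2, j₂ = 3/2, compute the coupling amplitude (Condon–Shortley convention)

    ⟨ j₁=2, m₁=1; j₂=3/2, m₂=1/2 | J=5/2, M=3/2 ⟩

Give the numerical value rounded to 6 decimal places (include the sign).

+0.169031

triangle: 1!*3!*2!/7! = 12/5040
(j±m)!: 3!*1!*2!*1!*4!*1! = 288
prefactor² = (2J+1)*Δ*N² = 144/35
  k=0: +1/(0!*1!*1!*2!*2!*0!) = 1/4
  k=1: −1/(1!*0!*0!*1!*3!*1!) = -1/6
Σ = 1/12  ⇒  CG² = 144/35*1/12² = 1/35
CG = +√(1/35) = +0.169031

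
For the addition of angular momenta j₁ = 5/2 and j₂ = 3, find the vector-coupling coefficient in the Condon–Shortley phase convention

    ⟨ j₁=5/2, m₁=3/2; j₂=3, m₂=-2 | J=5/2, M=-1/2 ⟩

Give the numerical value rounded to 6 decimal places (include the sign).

j₁+j₂−J=3  J+j₁−j₂=2  J−j₁+j₂=3  j₁+j₂+J+1=9
(j₁±m₁, j₂±m₂, J±M) = (4,1,1,5,2,3)
P² = 288/7
sum k=0..1:
  [0] +1/12 = 1/12
  [1] −1/24 = -1/24
S = 1/24
C² = P²·S² = 1/14 ; C = +0.267261

+√(1/14) ≈ +0.267261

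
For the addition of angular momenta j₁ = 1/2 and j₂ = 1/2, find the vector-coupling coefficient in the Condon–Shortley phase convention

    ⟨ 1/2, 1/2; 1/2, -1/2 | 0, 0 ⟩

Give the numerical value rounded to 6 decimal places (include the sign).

+0.707107  (= +√(1/2))

triangle: 1!*0!*0!/2! = 1/2
(j±m)!: 1!*0!*0!*1!*0!*0! = 1
prefactor² = (2J+1)*Δ*N² = 1/2
  k=0: +1/(0!*1!*0!*0!*0!*0!) = 1
Σ = 1  ⇒  CG² = 1/2*1² = 1/2
CG = +√(1/2) = +0.707107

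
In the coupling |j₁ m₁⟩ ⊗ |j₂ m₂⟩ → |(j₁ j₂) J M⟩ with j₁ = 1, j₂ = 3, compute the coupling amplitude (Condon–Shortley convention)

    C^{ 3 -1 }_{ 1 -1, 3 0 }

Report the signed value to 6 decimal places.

−√(1/2) = -0.707107

triangle: 1!·1!·5!/8! = 120/40320
(j±m)!: 0!·2!·3!·3!·2!·4! = 3456
prefactor² = (2J+1)·Δ·N² = 72
  k=1: −1/(1!·0!·1!·2!·0!·3!) = -1/12
Σ = -1/12  ⇒  CG² = 72·(-1/12)² = 1/2
CG = −√(1/2) = -0.707107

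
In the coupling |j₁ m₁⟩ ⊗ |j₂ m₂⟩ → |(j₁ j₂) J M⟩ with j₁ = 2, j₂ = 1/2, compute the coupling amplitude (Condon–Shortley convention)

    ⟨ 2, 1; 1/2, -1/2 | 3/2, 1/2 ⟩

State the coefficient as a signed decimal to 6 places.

+√(3/5) ≈ +0.774597

triangle: 1!×3!×0!/5! = 6/120
(j±m)!: 3!×1!×0!×1!×2!×1! = 12
prefactor² = (2J+1)×Δ×N² = 12/5
  k=0: +1/(0!×1!×1!×0!×2!×0!) = 1/2
Σ = 1/2  ⇒  CG² = 12/5×1/2² = 3/5
CG = +√(3/5) = +0.774597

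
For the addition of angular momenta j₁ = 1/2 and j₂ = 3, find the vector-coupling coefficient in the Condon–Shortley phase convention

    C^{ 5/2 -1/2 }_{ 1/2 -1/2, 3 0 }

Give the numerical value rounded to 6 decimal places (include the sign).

j₁+j₂−J=1  J+j₁−j₂=0  J−j₁+j₂=5  j₁+j₂+J+1=7
(j₁±m₁, j₂±m₂, J±M) = (0,1,3,3,2,3)
P² = 432/7
sum k=1..1:
  [1] −1/12 = -1/12
S = -1/12
C² = P²·S² = 3/7 ; C = -0.654654

−√(3/7) ≈ -0.654654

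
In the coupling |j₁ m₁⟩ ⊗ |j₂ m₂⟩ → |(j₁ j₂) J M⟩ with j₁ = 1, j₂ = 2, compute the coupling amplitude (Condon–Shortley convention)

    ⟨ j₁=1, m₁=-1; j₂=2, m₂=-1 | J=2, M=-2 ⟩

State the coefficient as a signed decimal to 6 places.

−√(1/3) = -0.577350

j₁+j₂−J=1  J+j₁−j₂=1  J−j₁+j₂=3  j₁+j₂+J+1=6
(j₁±m₁, j₂±m₂, J±M) = (0,2,1,3,0,4)
P² = 12
sum k=1..1:
  [1] −1/6 = -1/6
S = -1/6
C² = P²·S² = 1/3 ; C = -0.577350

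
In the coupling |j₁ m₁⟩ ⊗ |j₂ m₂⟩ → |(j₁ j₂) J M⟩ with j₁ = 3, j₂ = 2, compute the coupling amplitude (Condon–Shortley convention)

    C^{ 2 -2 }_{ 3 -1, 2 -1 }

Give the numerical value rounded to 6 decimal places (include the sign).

−√(3/14) ≈ -0.462910

√[5·3!3!1!/8! · 2!4!1!3!0!4!] = √(216/7)
  +(−1)^1/∏(1,2,3,0,0,1)! = -1/12  (running -1/12)
⟨..|..⟩ = √(216/7)·(-1/12) = -0.462910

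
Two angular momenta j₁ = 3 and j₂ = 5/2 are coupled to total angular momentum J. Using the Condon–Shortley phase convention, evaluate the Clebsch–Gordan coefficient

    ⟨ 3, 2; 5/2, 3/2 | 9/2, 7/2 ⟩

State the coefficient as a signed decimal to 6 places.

j₁+j₂−J=1  J+j₁−j₂=5  J−j₁+j₂=4  j₁+j₂+J+1=11
(j₁±m₁, j₂±m₂, J±M) = (5,1,4,1,8,1)
P² = 921600/11
sum k=0..1:
  [0] +1/576 = 1/576
  [1] −1/720 = -1/720
S = 1/2880
C² = P²·S² = 1/99 ; C = +0.100504

+0.100504  (= +√(1/99))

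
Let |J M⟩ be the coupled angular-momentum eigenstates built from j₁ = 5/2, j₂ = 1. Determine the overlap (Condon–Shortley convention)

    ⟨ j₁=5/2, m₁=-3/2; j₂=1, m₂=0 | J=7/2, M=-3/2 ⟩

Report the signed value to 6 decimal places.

+√(10/21) = +0.690066

√[8·0!5!2!/8! · 1!4!1!1!2!5!] = √(1920/7)
  +(−1)^0/∏(0,0,4,1,1,1)! = 1/24  (running 1/24)
⟨..|..⟩ = √(1920/7)·(1/24) = +0.690066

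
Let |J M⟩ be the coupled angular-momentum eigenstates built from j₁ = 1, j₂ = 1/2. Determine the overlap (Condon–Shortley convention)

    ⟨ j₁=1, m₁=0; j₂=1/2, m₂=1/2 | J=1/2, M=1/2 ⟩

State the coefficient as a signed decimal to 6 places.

j₁+j₂−J=1  J+j₁−j₂=1  J−j₁+j₂=0  j₁+j₂+J+1=3
(j₁±m₁, j₂±m₂, J±M) = (1,1,1,0,1,0)
P² = 1/3
sum k=1..1:
  [1] −1/1 = -1
S = -1
C² = P²·S² = 1/3 ; C = -0.577350

-0.577350  (= −√(1/3))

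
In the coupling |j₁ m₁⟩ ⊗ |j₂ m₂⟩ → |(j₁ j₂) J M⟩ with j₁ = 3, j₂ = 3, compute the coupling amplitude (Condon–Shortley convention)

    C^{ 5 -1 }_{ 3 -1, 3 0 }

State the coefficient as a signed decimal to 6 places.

−√(5/42) = -0.345033

j₁+j₂−J=1  J+j₁−j₂=5  J−j₁+j₂=5  j₁+j₂+J+1=12
(j₁±m₁, j₂±m₂, J±M) = (2,4,3,3,4,6)
P² = 69120/7
sum k=0..1:
  [0] +1/288 = 1/288
  [1] −1/144 = -1/144
S = -1/288
C² = P²·S² = 5/42 ; C = -0.345033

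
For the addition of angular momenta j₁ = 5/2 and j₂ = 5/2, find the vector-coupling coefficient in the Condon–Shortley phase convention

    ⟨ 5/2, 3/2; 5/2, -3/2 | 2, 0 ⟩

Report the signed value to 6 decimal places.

+0.109109

√[5·3!2!2!/8! · 4!1!1!4!2!2!] = √(48/7)
  +(−1)^0/∏(0,3,1,1,1,1)! = 1/6  (running 1/6)
  +(−1)^1/∏(1,2,0,0,2,2)! = -1/8  (running 1/24)
⟨..|..⟩ = √(48/7)·(1/24) = +0.109109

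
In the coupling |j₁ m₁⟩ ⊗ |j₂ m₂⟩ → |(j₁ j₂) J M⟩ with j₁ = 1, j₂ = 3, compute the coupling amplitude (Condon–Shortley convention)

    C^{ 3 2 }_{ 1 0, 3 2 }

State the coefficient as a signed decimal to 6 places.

-0.577350  (= −√(1/3))

√[7·1!1!5!/8! · 1!1!5!1!5!1!] = √(300)
  +(−1)^0/∏(0,1,1,5,0,0)! = 1/120  (running 1/120)
  +(−1)^1/∏(1,0,0,4,1,1)! = -1/24  (running -1/30)
⟨..|..⟩ = √(300)·(-1/30) = -0.577350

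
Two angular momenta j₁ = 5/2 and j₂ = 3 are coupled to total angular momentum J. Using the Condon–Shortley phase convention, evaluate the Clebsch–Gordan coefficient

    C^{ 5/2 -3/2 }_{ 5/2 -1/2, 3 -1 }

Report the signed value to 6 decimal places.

-0.169031  (= −√(1/35))

√[6·3!2!3!/9! · 2!3!2!4!1!4!] = √(576/35)
  +(−1)^1/∏(1,2,2,1,0,2)! = -1/8  (running -1/8)
  +(−1)^2/∏(2,1,1,0,1,3)! = 1/12  (running -1/24)
⟨..|..⟩ = √(576/35)·(-1/24) = -0.169031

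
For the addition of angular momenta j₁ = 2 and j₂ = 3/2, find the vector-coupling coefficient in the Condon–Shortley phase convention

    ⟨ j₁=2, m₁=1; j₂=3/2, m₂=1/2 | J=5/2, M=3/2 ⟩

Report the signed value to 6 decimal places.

+0.169031

triangle: 1!×3!×2!/7! = 12/5040
(j±m)!: 3!×1!×2!×1!×4!×1! = 288
prefactor² = (2J+1)×Δ×N² = 144/35
  k=0: +1/(0!×1!×1!×2!×2!×0!) = 1/4
  k=1: −1/(1!×0!×0!×1!×3!×1!) = -1/6
Σ = 1/12  ⇒  CG² = 144/35×1/12² = 1/35
CG = +√(1/35) = +0.169031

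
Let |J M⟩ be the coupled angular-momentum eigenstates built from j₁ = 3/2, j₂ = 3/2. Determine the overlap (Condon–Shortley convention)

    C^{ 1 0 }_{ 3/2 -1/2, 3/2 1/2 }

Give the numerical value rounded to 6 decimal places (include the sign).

triangle: 2!×1!×1!/5! = 2/120
(j±m)!: 1!×2!×2!×1!×1!×1! = 4
prefactor² = (2J+1)×Δ×N² = 1/5
  k=1: −1/(1!×1!×1!×1!×0!×0!) = -1
  k=2: +1/(2!×0!×0!×0!×1!×1!) = 1/2
Σ = -1/2  ⇒  CG² = 1/5×(-1/2)² = 1/20
CG = −√(1/20) = -0.223607

-0.223607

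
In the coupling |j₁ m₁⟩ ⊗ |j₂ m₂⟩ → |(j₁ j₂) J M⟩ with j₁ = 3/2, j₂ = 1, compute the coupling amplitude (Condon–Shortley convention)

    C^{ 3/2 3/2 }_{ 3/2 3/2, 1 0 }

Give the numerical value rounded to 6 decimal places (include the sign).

√[4·1!2!1!/5! · 3!0!1!1!3!0!] = √(12/5)
  +(−1)^0/∏(0,1,0,1,2,0)! = 1/2  (running 1/2)
⟨..|..⟩ = √(12/5)·(1/2) = +0.774597

+√(3/5) ≈ +0.774597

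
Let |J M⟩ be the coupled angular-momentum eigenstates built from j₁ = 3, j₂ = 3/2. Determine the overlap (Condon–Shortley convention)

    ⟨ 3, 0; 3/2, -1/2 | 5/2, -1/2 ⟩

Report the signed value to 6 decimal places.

√[6·2!4!1!/8! · 3!3!1!2!2!3!] = √(216/35)
  +(−1)^0/∏(0,2,3,1,1,0)! = 1/12  (running 1/12)
  +(−1)^1/∏(1,1,2,0,2,1)! = -1/4  (running -1/6)
⟨..|..⟩ = √(216/35)·(-1/6) = -0.414039

-0.414039  (= −√(6/35))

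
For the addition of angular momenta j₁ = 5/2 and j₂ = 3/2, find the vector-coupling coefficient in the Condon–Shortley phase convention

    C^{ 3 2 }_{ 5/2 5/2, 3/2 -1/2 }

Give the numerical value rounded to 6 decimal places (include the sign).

j₁+j₂−J=1  J+j₁−j₂=4  J−j₁+j₂=2  j₁+j₂+J+1=8
(j₁±m₁, j₂±m₂, J±M) = (5,0,1,2,5,1)
P² = 240
sum k=0..0:
  [0] +1/24 = 1/24
S = 1/24
C² = P²·S² = 5/12 ; C = +0.645497

+0.645497  (= +√(5/12))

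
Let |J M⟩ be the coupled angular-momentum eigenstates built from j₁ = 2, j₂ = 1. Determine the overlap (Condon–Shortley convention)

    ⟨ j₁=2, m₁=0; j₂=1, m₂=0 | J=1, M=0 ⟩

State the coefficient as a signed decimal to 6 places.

-0.632456  (= −√(2/5))

triangle: 2!·2!·0!/5! = 4/120
(j±m)!: 2!·2!·1!·1!·1!·1! = 4
prefactor² = (2J+1)·Δ·N² = 2/5
  k=1: −1/(1!·1!·1!·0!·1!·0!) = -1
Σ = -1  ⇒  CG² = 2/5·(-1)² = 2/5
CG = −√(2/5) = -0.632456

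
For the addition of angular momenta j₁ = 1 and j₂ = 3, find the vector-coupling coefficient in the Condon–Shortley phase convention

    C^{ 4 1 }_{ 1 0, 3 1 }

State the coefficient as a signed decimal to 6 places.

triangle: 0!*2!*6!/9! = 1440/362880
(j±m)!: 1!*1!*4!*2!*5!*3! = 34560
prefactor² = (2J+1)*Δ*N² = 8640/7
  k=0: +1/(0!*0!*1!*4!*1!*2!) = 1/48
Σ = 1/48  ⇒  CG² = 8640/7*1/48² = 15/28
CG = +√(15/28) = +0.731925

+0.731925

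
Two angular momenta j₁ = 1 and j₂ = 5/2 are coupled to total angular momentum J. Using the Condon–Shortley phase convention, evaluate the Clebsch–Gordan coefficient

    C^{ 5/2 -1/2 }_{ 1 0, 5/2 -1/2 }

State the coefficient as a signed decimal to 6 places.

+√(1/35) = +0.169031

triangle: 1!*1!*4!/7! = 24/5040
(j±m)!: 1!*1!*2!*3!*2!*3! = 144
prefactor² = (2J+1)*Δ*N² = 144/35
  k=0: +1/(0!*1!*1!*2!*0!*2!) = 1/4
  k=1: −1/(1!*0!*0!*1!*1!*3!) = -1/6
Σ = 1/12  ⇒  CG² = 144/35*1/12² = 1/35
CG = +√(1/35) = +0.169031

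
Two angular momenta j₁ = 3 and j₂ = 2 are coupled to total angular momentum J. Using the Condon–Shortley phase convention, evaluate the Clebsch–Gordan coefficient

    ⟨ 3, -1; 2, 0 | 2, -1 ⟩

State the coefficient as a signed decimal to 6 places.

+√(1/7) = +0.377964

j₁+j₂−J=3  J+j₁−j₂=3  J−j₁+j₂=1  j₁+j₂+J+1=8
(j₁±m₁, j₂±m₂, J±M) = (2,4,2,2,1,3)
P² = 36/7
sum k=1..2:
  [1] −1/12 = -1/12
  [2] +1/4 = 1/4
S = 1/6
C² = P²·S² = 1/7 ; C = +0.377964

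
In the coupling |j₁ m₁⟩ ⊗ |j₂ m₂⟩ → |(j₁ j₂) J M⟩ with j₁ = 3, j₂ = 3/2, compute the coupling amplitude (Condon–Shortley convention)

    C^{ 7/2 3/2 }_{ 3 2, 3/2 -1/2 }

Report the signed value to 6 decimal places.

+0.654654

triangle: 1!×5!×2!/9! = 240/362880
(j±m)!: 5!×1!×1!×2!×5!×2! = 57600
prefactor² = (2J+1)×Δ×N² = 6400/21
  k=0: +1/(0!×1!×1!×1!×4!×1!) = 1/24
  k=1: −1/(1!×0!×0!×0!×5!×2!) = -1/240
Σ = 3/80  ⇒  CG² = 6400/21×3/80² = 3/7
CG = +√(3/7) = +0.654654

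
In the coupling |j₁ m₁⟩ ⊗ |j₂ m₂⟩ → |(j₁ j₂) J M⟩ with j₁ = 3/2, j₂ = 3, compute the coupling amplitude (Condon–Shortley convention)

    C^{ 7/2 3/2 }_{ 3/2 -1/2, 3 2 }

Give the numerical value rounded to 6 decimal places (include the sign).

j₁+j₂−J=1  J+j₁−j₂=2  J−j₁+j₂=5  j₁+j₂+J+1=9
(j₁±m₁, j₂±m₂, J±M) = (1,2,5,1,5,2)
P² = 6400/21
sum k=0..1:
  [0] +1/240 = 1/240
  [1] −1/24 = -1/24
S = -3/80
C² = P²·S² = 3/7 ; C = -0.654654

-0.654654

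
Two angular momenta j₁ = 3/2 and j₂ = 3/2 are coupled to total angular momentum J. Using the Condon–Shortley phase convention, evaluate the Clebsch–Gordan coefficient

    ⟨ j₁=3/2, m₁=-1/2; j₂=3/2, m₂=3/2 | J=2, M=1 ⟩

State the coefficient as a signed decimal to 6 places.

√[5·1!2!2!/6! · 1!2!3!0!3!1!] = √(2)
  +(−1)^1/∏(1,0,1,2,1,0)! = -1/2  (running -1/2)
⟨..|..⟩ = √(2)·(-1/2) = -0.707107

−√(1/2) ≈ -0.707107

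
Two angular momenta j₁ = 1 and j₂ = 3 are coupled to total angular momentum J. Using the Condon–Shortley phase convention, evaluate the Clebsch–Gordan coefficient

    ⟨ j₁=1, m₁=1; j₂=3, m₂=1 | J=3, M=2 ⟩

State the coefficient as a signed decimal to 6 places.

+√(5/12) = +0.645497

√[7·1!1!5!/8! · 2!0!4!2!5!1!] = √(240)
  +(−1)^0/∏(0,1,0,4,1,1)! = 1/24  (running 1/24)
⟨..|..⟩ = √(240)·(1/24) = +0.645497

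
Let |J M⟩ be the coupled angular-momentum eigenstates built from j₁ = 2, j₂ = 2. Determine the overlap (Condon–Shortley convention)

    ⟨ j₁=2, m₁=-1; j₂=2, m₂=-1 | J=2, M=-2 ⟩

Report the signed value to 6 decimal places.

triangle: 2!·2!·2!/7! = 8/5040
(j±m)!: 1!·3!·1!·3!·0!·4! = 864
prefactor² = (2J+1)·Δ·N² = 48/7
  k=1: −1/(1!·1!·2!·0!·0!·2!) = -1/4
Σ = -1/4  ⇒  CG² = 48/7·(-1/4)² = 3/7
CG = −√(3/7) = -0.654654

-0.654654  (= −√(3/7))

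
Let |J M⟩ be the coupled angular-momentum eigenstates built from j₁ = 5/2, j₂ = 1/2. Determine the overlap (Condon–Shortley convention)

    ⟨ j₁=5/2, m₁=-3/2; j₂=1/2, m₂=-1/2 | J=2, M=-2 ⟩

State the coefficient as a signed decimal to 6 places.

+0.408248

triangle: 1!*4!*0!/6! = 24/720
(j±m)!: 1!*4!*0!*1!*0!*4! = 576
prefactor² = (2J+1)*Δ*N² = 96
  k=0: +1/(0!*1!*4!*0!*0!*0!) = 1/24
Σ = 1/24  ⇒  CG² = 96*1/24² = 1/6
CG = +√(1/6) = +0.408248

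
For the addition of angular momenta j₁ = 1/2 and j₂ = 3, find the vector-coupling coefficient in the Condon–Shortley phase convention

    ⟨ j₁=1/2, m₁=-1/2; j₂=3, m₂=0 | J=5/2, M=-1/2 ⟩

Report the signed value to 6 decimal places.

j₁+j₂−J=1  J+j₁−j₂=0  J−j₁+j₂=5  j₁+j₂+J+1=7
(j₁±m₁, j₂±m₂, J±M) = (0,1,3,3,2,3)
P² = 432/7
sum k=1..1:
  [1] −1/12 = -1/12
S = -1/12
C² = P²·S² = 3/7 ; C = -0.654654

−√(3/7) = -0.654654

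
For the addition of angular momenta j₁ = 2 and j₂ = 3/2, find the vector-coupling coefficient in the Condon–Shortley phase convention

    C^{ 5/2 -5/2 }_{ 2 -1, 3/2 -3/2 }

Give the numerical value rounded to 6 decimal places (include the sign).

+√(3/7) ≈ +0.654654

j₁+j₂−J=1  J+j₁−j₂=3  J−j₁+j₂=2  j₁+j₂+J+1=7
(j₁±m₁, j₂±m₂, J±M) = (1,3,0,3,0,5)
P² = 432/7
sum k=0..0:
  [0] +1/12 = 1/12
S = 1/12
C² = P²·S² = 3/7 ; C = +0.654654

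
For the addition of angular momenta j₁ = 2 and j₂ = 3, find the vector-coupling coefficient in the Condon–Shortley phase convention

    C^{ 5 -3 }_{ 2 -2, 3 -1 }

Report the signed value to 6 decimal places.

√[11·0!4!6!/11! · 0!4!2!4!2!8!] = √(442368)
  +(−1)^0/∏(0,0,4,2,0,4)! = 1/1152  (running 1/1152)
⟨..|..⟩ = √(442368)·(1/1152) = +0.577350

+0.577350  (= +√(1/3))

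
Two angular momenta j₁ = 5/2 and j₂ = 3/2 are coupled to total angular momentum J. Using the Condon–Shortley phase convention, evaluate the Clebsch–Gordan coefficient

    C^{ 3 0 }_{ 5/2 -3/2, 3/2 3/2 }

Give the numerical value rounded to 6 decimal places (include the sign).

-0.547723

triangle: 1!*4!*2!/8! = 48/40320
(j±m)!: 1!*4!*3!*0!*3!*3! = 5184
prefactor² = (2J+1)*Δ*N² = 216/5
  k=1: −1/(1!*0!*3!*2!*1!*0!) = -1/12
Σ = -1/12  ⇒  CG² = 216/5*(-1/12)² = 3/10
CG = −√(3/10) = -0.547723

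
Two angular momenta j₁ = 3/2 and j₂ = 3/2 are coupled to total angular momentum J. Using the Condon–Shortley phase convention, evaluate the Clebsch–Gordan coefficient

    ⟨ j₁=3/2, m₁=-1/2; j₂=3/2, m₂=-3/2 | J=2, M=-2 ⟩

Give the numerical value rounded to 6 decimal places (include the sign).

j₁+j₂−J=1  J+j₁−j₂=2  J−j₁+j₂=2  j₁+j₂+J+1=6
(j₁±m₁, j₂±m₂, J±M) = (1,2,0,3,0,4)
P² = 8
sum k=0..0:
  [0] +1/4 = 1/4
S = 1/4
C² = P²·S² = 1/2 ; C = +0.707107

+√(1/2) = +0.707107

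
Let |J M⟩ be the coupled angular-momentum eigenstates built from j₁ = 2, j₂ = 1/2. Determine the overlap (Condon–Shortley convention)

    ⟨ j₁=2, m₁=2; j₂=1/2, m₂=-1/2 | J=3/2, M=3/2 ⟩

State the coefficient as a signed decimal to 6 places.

+√(4/5) = +0.894427

triangle: 1!*3!*0!/5! = 6/120
(j±m)!: 4!*0!*0!*1!*3!*0! = 144
prefactor² = (2J+1)*Δ*N² = 144/5
  k=0: +1/(0!*1!*0!*0!*3!*0!) = 1/6
Σ = 1/6  ⇒  CG² = 144/5*1/6² = 4/5
CG = +√(4/5) = +0.894427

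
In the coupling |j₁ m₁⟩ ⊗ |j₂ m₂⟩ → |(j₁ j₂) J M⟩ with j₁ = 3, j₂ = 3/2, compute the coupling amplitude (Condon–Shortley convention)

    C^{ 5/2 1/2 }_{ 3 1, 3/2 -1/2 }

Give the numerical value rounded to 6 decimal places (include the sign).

−√(1/70) = -0.119523

j₁+j₂−J=2  J+j₁−j₂=4  J−j₁+j₂=1  j₁+j₂+J+1=8
(j₁±m₁, j₂±m₂, J±M) = (4,2,1,2,3,2)
P² = 288/35
sum k=0..1:
  [0] +1/8 = 1/8
  [1] −1/6 = -1/6
S = -1/24
C² = P²·S² = 1/70 ; C = -0.119523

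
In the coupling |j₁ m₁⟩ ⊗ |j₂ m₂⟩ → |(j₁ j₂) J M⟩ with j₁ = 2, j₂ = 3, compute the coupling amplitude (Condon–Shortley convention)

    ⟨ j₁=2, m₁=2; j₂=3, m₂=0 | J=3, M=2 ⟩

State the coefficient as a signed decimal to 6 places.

+0.577350

triangle: 2!·2!·4!/9! = 96/362880
(j±m)!: 4!·0!·3!·3!·5!·1! = 103680
prefactor² = (2J+1)·Δ·N² = 192
  k=0: +1/(0!·2!·0!·3!·2!·1!) = 1/24
Σ = 1/24  ⇒  CG² = 192·1/24² = 1/3
CG = +√(1/3) = +0.577350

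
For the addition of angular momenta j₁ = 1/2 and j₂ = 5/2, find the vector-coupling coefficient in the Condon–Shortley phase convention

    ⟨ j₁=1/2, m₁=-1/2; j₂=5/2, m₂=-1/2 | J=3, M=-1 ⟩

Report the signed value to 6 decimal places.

+0.816497  (= +√(2/3))

√[7·0!1!5!/7! · 0!1!2!3!2!4!] = √(96)
  +(−1)^0/∏(0,0,1,2,0,3)! = 1/12  (running 1/12)
⟨..|..⟩ = √(96)·(1/12) = +0.816497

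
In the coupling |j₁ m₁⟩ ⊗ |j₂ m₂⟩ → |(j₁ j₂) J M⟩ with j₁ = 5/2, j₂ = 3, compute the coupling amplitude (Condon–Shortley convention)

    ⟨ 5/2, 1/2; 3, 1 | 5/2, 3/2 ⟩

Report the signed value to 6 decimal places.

+0.169031  (= +√(1/35))

√[6·3!2!3!/9! · 3!2!4!2!4!1!] = √(576/35)
  +(−1)^1/∏(1,2,1,3,1,0)! = -1/12  (running -1/12)
  +(−1)^2/∏(2,1,0,2,2,1)! = 1/8  (running 1/24)
⟨..|..⟩ = √(576/35)·(1/24) = +0.169031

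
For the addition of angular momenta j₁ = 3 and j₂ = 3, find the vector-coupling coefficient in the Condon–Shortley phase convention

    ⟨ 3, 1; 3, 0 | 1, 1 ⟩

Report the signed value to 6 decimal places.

triangle: 5!×1!×1!/8! = 120/40320
(j±m)!: 4!×2!×3!×3!×2!×0! = 3456
prefactor² = (2J+1)×Δ×N² = 216/7
  k=2: +1/(2!×3!×0!×1!×1!×0!) = 1/12
Σ = 1/12  ⇒  CG² = 216/7×1/12² = 3/14
CG = +√(3/14) = +0.462910

+√(3/14) = +0.462910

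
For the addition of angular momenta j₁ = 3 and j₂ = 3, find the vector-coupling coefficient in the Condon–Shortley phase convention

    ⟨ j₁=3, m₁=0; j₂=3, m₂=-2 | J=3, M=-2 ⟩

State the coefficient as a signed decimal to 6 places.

-0.408248

√[7·3!3!3!/10! · 3!3!1!5!1!5!] = √(216)
  +(−1)^0/∏(0,3,3,1,0,2)! = 1/72  (running 1/72)
  +(−1)^1/∏(1,2,2,0,1,3)! = -1/24  (running -1/36)
⟨..|..⟩ = √(216)·(-1/36) = -0.408248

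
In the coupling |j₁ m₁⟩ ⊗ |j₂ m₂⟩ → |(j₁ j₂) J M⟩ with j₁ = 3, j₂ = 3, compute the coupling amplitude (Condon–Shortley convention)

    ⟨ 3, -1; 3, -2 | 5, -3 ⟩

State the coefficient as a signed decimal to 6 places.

+√(1/6) ≈ +0.408248

triangle: 1!*5!*5!/12! = 14400/479001600
(j±m)!: 2!*4!*1!*5!*2!*8! = 464486400
prefactor² = (2J+1)*Δ*N² = 153600
  k=0: +1/(0!*1!*4!*1!*1!*4!) = 1/576
  k=1: −1/(1!*0!*3!*0!*2!*5!) = -1/1440
Σ = 1/960  ⇒  CG² = 153600*1/960² = 1/6
CG = +√(1/6) = +0.408248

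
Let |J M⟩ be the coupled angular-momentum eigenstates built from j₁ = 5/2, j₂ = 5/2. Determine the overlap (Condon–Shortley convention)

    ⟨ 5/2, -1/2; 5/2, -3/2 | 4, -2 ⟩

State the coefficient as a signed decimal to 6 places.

triangle: 1!·4!·4!/10! = 576/3628800
(j±m)!: 2!·3!·1!·4!·2!·6! = 414720
prefactor² = (2J+1)·Δ·N² = 20736/35
  k=0: +1/(0!·1!·3!·1!·1!·3!) = 1/36
  k=1: −1/(1!·0!·2!·0!·2!·4!) = -1/96
Σ = 5/288  ⇒  CG² = 20736/35·5/288² = 5/28
CG = +√(5/28) = +0.422577

+0.422577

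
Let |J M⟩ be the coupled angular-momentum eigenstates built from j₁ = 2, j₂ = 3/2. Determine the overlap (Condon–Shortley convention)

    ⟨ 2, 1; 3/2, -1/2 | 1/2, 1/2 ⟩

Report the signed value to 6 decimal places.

triangle: 3!*1!*0!/5! = 6/120
(j±m)!: 3!*1!*1!*2!*1!*0! = 12
prefactor² = (2J+1)*Δ*N² = 6/5
  k=1: −1/(1!*2!*0!*0!*1!*0!) = -1/2
Σ = -1/2  ⇒  CG² = 6/5*(-1/2)² = 3/10
CG = −√(3/10) = -0.547723

-0.547723  (= −√(3/10))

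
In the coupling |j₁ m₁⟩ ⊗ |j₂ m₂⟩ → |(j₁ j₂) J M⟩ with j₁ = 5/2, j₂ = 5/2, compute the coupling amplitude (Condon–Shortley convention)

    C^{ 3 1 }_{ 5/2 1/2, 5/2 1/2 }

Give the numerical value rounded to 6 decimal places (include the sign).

j₁+j₂−J=2  J+j₁−j₂=3  J−j₁+j₂=3  j₁+j₂+J+1=9
(j₁±m₁, j₂±m₂, J±M) = (3,2,3,2,4,2)
P² = 48/5
sum k=0..2:
  [0] +1/24 = 1/24
  [1] −1/4 = -1/4
  [2] +1/24 = 1/24
S = -1/6
C² = P²·S² = 4/15 ; C = -0.516398

-0.516398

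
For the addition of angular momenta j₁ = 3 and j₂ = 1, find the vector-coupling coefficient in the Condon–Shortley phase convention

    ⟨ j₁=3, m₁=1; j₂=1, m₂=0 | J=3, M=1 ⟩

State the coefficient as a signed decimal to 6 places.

+√(1/12) = +0.288675

j₁+j₂−J=1  J+j₁−j₂=5  J−j₁+j₂=1  j₁+j₂+J+1=8
(j₁±m₁, j₂±m₂, J±M) = (4,2,1,1,4,2)
P² = 48
sum k=0..1:
  [0] +1/12 = 1/12
  [1] −1/24 = -1/24
S = 1/24
C² = P²·S² = 1/12 ; C = +0.288675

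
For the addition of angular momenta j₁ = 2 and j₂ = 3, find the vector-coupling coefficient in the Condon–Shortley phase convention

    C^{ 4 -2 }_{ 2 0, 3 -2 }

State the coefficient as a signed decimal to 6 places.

+0.585540

j₁+j₂−J=1  J+j₁−j₂=3  J−j₁+j₂=5  j₁+j₂+J+1=10
(j₁±m₁, j₂±m₂, J±M) = (2,2,1,5,2,6)
P² = 8640/7
sum k=0..1:
  [0] +1/48 = 1/48
  [1] −1/240 = -1/240
S = 1/60
C² = P²·S² = 12/35 ; C = +0.585540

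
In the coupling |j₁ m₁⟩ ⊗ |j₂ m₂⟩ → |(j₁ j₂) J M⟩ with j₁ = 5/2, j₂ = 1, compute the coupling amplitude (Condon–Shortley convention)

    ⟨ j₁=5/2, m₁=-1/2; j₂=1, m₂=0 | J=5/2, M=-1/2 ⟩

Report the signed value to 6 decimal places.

-0.169031  (= −√(1/35))

√[6·1!4!1!/7! · 2!3!1!1!2!3!] = √(144/35)
  +(−1)^0/∏(0,1,3,1,1,0)! = 1/6  (running 1/6)
  +(−1)^1/∏(1,0,2,0,2,1)! = -1/4  (running -1/12)
⟨..|..⟩ = √(144/35)·(-1/12) = -0.169031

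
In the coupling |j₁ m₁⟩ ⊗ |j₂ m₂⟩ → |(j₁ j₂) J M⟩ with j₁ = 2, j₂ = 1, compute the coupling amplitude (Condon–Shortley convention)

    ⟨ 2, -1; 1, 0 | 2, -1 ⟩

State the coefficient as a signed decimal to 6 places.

j₁+j₂−J=1  J+j₁−j₂=3  J−j₁+j₂=1  j₁+j₂+J+1=6
(j₁±m₁, j₂±m₂, J±M) = (1,3,1,1,1,3)
P² = 3/2
sum k=0..1:
  [0] +1/6 = 1/6
  [1] −1/2 = -1/2
S = -1/3
C² = P²·S² = 1/6 ; C = -0.408248

-0.408248  (= −√(1/6))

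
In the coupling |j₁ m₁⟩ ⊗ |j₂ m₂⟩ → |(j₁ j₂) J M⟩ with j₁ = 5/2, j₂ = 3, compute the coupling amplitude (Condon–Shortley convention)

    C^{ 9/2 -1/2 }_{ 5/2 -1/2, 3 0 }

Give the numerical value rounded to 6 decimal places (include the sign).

j₁+j₂−J=1  J+j₁−j₂=4  J−j₁+j₂=5  j₁+j₂+J+1=11
(j₁±m₁, j₂±m₂, J±M) = (2,3,3,3,4,5)
P² = 69120/77
sum k=0..1:
  [0] +1/72 = 1/72
  [1] −1/48 = -1/48
S = -1/144
C² = P²·S² = 10/231 ; C = -0.208063

-0.208063  (= −√(10/231))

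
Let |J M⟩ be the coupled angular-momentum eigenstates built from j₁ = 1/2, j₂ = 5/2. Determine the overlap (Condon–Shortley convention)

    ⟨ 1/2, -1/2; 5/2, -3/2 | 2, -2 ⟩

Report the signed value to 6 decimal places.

triangle: 1!*0!*4!/6! = 24/720
(j±m)!: 0!*1!*1!*4!*0!*4! = 576
prefactor² = (2J+1)*Δ*N² = 96
  k=1: −1/(1!*0!*0!*0!*0!*4!) = -1/24
Σ = -1/24  ⇒  CG² = 96*(-1/24)² = 1/6
CG = −√(1/6) = -0.408248

-0.408248  (= −√(1/6))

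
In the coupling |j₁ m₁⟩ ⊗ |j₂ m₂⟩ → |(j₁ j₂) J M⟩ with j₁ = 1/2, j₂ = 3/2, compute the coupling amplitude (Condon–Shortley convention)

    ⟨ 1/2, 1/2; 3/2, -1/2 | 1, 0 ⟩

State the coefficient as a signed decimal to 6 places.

j₁+j₂−J=1  J+j₁−j₂=0  J−j₁+j₂=2  j₁+j₂+J+1=4
(j₁±m₁, j₂±m₂, J±M) = (1,0,1,2,1,1)
P² = 1/2
sum k=0..0:
  [0] +1/1 = 1
S = 1
C² = P²·S² = 1/2 ; C = +0.707107

+√(1/2) ≈ +0.707107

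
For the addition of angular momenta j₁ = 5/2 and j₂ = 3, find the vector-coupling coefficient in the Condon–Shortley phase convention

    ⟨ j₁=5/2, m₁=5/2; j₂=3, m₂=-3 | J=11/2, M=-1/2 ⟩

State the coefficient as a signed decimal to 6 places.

triangle: 0!·5!·6!/12! = 86400/479001600
(j±m)!: 5!·0!·0!·6!·5!·6! = 7464960000
prefactor² = (2J+1)·Δ·N² = 1244160000/77
  k=0: +1/(0!·0!·0!·0!·5!·6!) = 1/86400
Σ = 1/86400  ⇒  CG² = 1244160000/77·1/86400² = 1/462
CG = +√(1/462) = +0.046524

+0.046524  (= +√(1/462))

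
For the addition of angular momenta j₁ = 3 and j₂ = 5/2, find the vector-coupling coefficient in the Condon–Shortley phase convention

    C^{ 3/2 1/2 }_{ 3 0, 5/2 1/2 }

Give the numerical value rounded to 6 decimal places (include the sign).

triangle: 4!*2!*1!/8! = 48/40320
(j±m)!: 3!*3!*3!*2!*2!*1! = 864
prefactor² = (2J+1)*Δ*N² = 144/35
  k=2: +1/(2!*2!*1!*1!*1!*0!) = 1/4
  k=3: −1/(3!*1!*0!*0!*2!*1!) = -1/12
Σ = 1/6  ⇒  CG² = 144/35*1/6² = 4/35
CG = +√(4/35) = +0.338062

+0.338062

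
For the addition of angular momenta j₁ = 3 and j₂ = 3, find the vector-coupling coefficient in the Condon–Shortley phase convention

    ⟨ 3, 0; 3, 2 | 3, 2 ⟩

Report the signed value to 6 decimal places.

+0.408248  (= +√(1/6))

triangle: 3!×3!×3!/10! = 216/3628800
(j±m)!: 3!×3!×5!×1!×5!×1! = 518400
prefactor² = (2J+1)×Δ×N² = 216
  k=2: +1/(2!×1!×1!×3!×2!×0!) = 1/24
  k=3: −1/(3!×0!×0!×2!×3!×1!) = -1/72
Σ = 1/36  ⇒  CG² = 216×1/36² = 1/6
CG = +√(1/6) = +0.408248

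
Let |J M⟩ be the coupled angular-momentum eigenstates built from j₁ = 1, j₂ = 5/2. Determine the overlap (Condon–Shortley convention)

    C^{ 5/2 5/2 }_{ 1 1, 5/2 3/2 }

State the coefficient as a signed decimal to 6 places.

j₁+j₂−J=1  J+j₁−j₂=1  J−j₁+j₂=4  j₁+j₂+J+1=7
(j₁±m₁, j₂±m₂, J±M) = (2,0,4,1,5,0)
P² = 1152/7
sum k=0..0:
  [0] +1/24 = 1/24
S = 1/24
C² = P²·S² = 2/7 ; C = +0.534522

+0.534522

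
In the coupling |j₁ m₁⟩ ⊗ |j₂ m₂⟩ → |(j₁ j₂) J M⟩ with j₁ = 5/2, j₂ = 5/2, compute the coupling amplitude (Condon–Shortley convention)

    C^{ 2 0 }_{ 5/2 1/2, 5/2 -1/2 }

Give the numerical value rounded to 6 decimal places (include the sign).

-0.436436  (= −√(4/21))

√[5·3!2!2!/8! · 3!2!2!3!2!2!] = √(12/7)
  +(−1)^0/∏(0,3,2,2,0,0)! = 1/24  (running 1/24)
  +(−1)^1/∏(1,2,1,1,1,1)! = -1/2  (running -11/24)
  +(−1)^2/∏(2,1,0,0,2,2)! = 1/8  (running -1/3)
⟨..|..⟩ = √(12/7)·(-1/3) = -0.436436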